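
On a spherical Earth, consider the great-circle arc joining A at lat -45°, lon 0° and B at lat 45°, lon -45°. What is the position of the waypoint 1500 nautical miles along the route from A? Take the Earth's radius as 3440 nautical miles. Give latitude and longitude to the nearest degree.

≈ lat -23°, lon -13°

Write both endpoints as unit vectors p₁, p₂ with components (cos φ cos λ, cos φ sin λ, sin φ).
The central angle between the endpoints is δ = arccos(p₁·p₂) ≈ 1.718 rad (98.4°). The total great-circle distance is δ·R ≈ 1.718 × 3440 ≈ 5909 nmi, so the target fraction is f = 1500/5909 ≈ 0.254.
Interpolate at f ≈ 0.254 with slerp weights a = sin((1−f)δ)/sin δ ≈ 0.969, b = sin(fδ)/sin δ ≈ 0.427.
p = a·p₁ + b·p₂ ≈ (0.899, -0.213, -0.383); φ = arcsin(p_z) ≈ -22.53°, λ = atan2(p_y, p_x) ≈ -13.36°.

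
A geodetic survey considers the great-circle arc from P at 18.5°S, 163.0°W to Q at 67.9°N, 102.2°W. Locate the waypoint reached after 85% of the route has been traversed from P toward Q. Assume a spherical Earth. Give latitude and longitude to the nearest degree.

≈ 58°N, 125°W

From cos δ = sin φ₁ sin φ₂ + cos φ₁ cos φ₂ cos Δλ, the central angle is δ ≈ 1.691 rad (96.9°).
Interpolate at f = 0.85 with slerp weights a = sin((1−f)δ)/sin δ ≈ 0.253, b = sin(fδ)/sin δ ≈ 0.998.
p = a·p₁ + b·p₂ ≈ (-0.309, -0.437, 0.845); φ = arcsin(p_z) ≈ 57.65°, λ = atan2(p_y, p_x) ≈ -125.22°.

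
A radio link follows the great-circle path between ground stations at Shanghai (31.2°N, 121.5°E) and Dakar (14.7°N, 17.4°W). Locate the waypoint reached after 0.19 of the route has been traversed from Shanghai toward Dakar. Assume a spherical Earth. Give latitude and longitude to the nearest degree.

≈ 45°N, 98°E

From cos δ = sin φ₁ sin φ₂ + cos φ₁ cos φ₂ cos Δλ, the central angle is δ ≈ 2.085 rad (119.5°).
Interpolate at f = 0.19 with slerp weights a = sin((1−f)δ)/sin δ ≈ 1.141, b = sin(fδ)/sin δ ≈ 0.443.
p = a·p₁ + b·p₂ ≈ (-0.101, 0.704, 0.703); φ = arcsin(p_z) ≈ 44.70°, λ = atan2(p_y, p_x) ≈ 98.14°.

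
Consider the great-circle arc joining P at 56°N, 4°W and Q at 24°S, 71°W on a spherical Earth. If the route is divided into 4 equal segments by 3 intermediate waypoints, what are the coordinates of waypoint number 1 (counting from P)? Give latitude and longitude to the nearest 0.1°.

≈ 39.2°N, 31.0°W

Write both endpoints as unit vectors p₁, p₂ with components (cos φ cos λ, cos φ sin λ, sin φ).
The central angle between the endpoints is δ = arccos(p₁·p₂) ≈ 1.709 rad (97.9°).
Interpolate at f = 1/4 with slerp weights a = sin((1−f)δ)/sin δ ≈ 0.968, b = sin(fδ)/sin δ ≈ 0.418.
p = a·p₁ + b·p₂ ≈ (0.664, -0.399, 0.632); φ = arcsin(p_z) ≈ 39.21°, λ = atan2(p_y, p_x) ≈ -31.00°.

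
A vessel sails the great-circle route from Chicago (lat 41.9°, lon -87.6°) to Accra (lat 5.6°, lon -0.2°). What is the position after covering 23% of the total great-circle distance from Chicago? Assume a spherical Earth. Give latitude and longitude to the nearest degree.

≈ lat 40°, lon -62°

Convert each endpoint to a unit vector on the sphere (x = cos φ cos λ, y = cos φ sin λ, z = sin φ).
The central angle between the endpoints is δ = arccos(p₁·p₂) ≈ 1.472 rad (84.3°).
Interpolate at f = 0.23 with slerp weights a = sin((1−f)δ)/sin δ ≈ 0.910, b = sin(fδ)/sin δ ≈ 0.334.
p = a·p₁ + b·p₂ ≈ (0.361, -0.678, 0.640); φ = arcsin(p_z) ≈ 39.83°, λ = atan2(p_y, p_x) ≈ -62.00°.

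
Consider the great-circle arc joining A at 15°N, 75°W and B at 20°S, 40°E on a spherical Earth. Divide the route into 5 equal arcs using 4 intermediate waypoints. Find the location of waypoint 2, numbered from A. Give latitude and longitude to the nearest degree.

≈ 0°N, 30°W

The haversine formula gives a central angle δ ≈ 2.062 rad (118.2°) between the endpoints.
Interpolate at f = 2/5 with slerp weights a = sin((1−f)δ)/sin δ ≈ 1.072, b = sin(fδ)/sin δ ≈ 0.833.
p = a·p₁ + b·p₂ ≈ (0.868, -0.497, -0.008); φ = arcsin(p_z) ≈ -0.43°, λ = atan2(p_y, p_x) ≈ -29.79°.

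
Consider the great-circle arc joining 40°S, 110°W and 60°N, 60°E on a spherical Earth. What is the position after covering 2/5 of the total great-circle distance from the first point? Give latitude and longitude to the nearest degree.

≈ 22°N, 96°W

The haversine formula gives a central angle δ ≈ 2.776 rad (159.0°) between the endpoints.
Interpolate at f = 2/5 with slerp weights a = sin((1−f)δ)/sin δ ≈ 2.784, b = sin(fδ)/sin δ ≈ 2.505.
p = a·p₁ + b·p₂ ≈ (-0.103, -0.919, 0.380); φ = arcsin(p_z) ≈ 22.34°, λ = atan2(p_y, p_x) ≈ -96.40°.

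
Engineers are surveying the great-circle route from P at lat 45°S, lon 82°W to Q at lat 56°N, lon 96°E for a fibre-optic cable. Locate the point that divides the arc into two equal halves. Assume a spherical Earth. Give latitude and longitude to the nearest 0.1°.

≈ lat 39.2°N, lon 74.5°W

From cos δ = sin φ₁ sin φ₂ + cos φ₁ cos φ₂ cos Δλ, the central angle is δ ≈ 2.948 rad (168.9°).
Interpolate at f = 1/2 with slerp weights a = sin((1−f)δ)/sin δ ≈ 5.183, b = sin(fδ)/sin δ ≈ 5.183.
p = a·p₁ + b·p₂ ≈ (0.207, -0.747, 0.632); φ = arcsin(p_z) ≈ 39.19°, λ = atan2(p_y, p_x) ≈ -74.50°.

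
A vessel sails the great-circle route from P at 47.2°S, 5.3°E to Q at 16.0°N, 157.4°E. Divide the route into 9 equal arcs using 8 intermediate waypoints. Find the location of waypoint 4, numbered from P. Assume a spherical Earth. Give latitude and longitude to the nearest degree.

≈ 49°S, 108°E

The haversine formula gives a central angle δ ≈ 2.465 rad (141.2°) between the endpoints.
Interpolate at f = 4/9 with slerp weights a = sin((1−f)δ)/sin δ ≈ 1.564, b = sin(fδ)/sin δ ≈ 1.419.
p = a·p₁ + b·p₂ ≈ (-0.201, 0.622, -0.756); φ = arcsin(p_z) ≈ -49.14°, λ = atan2(p_y, p_x) ≈ 107.93°.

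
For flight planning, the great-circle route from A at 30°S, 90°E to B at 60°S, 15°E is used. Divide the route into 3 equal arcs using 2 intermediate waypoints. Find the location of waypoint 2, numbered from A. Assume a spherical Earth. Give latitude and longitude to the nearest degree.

From cos δ = sin φ₁ sin φ₂ + cos φ₁ cos φ₂ cos Δλ, the central angle is δ ≈ 0.994 rad (57.0°).
Interpolate at f = 2/3 with slerp weights a = sin((1−f)δ)/sin δ ≈ 0.388, b = sin(fδ)/sin δ ≈ 0.734.
p = a·p₁ + b·p₂ ≈ (0.355, 0.431, -0.830); φ = arcsin(p_z) ≈ -56.07°, λ = atan2(p_y, p_x) ≈ 50.57°.

≈ 56°S, 51°E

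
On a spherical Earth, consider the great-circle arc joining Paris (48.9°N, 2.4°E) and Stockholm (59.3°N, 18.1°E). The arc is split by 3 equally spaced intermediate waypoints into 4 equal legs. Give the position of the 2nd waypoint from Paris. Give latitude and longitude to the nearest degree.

≈ 54°N, 9°E

From cos δ = sin φ₁ sin φ₂ + cos φ₁ cos φ₂ cos Δλ, the central angle is δ ≈ 0.241 rad (13.8°).
Interpolate at f = 2/4 with slerp weights a = sin((1−f)δ)/sin δ ≈ 0.504, b = sin(fδ)/sin δ ≈ 0.504.
p = a·p₁ + b·p₂ ≈ (0.575, 0.094, 0.813); φ = arcsin(p_z) ≈ 54.35°, λ = atan2(p_y, p_x) ≈ 9.26°.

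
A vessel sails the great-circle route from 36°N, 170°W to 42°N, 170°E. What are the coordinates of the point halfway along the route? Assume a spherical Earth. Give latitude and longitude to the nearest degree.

≈ 39°N, 180°E

Convert each endpoint to a unit vector on the sphere (x = cos φ cos λ, y = cos φ sin λ, z = sin φ).
The central angle between the endpoints is δ = arccos(p₁·p₂) ≈ 0.290 rad (16.6°).
Interpolate at f = 1/2 with slerp weights a = sin((1−f)δ)/sin δ ≈ 0.505, b = sin(fδ)/sin δ ≈ 0.505.
p = a·p₁ + b·p₂ ≈ (-0.772, -0.006, 0.635); φ = arcsin(p_z) ≈ 39.43°, λ = atan2(p_y, p_x) ≈ -179.57°.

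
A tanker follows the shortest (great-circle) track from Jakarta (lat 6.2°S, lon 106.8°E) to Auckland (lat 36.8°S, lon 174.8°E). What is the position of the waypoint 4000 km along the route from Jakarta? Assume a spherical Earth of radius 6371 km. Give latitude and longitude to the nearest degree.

Convert each endpoint to a unit vector on the sphere (x = cos φ cos λ, y = cos φ sin λ, z = sin φ).
The central angle between the endpoints is δ = arccos(p₁·p₂) ≈ 1.199 rad (68.7°). The total great-circle distance is δ·R ≈ 1.199 × 6371 ≈ 7642 km, so the target fraction is f = 4000/7642 ≈ 0.523.
Interpolate at f ≈ 0.523 with slerp weights a = sin((1−f)δ)/sin δ ≈ 0.581, b = sin(fδ)/sin δ ≈ 0.630.
p = a·p₁ + b·p₂ ≈ (-0.669, 0.598, -0.440); φ = arcsin(p_z) ≈ -26.12°, λ = atan2(p_y, p_x) ≈ 138.22°.

≈ lat 26°S, lon 138°E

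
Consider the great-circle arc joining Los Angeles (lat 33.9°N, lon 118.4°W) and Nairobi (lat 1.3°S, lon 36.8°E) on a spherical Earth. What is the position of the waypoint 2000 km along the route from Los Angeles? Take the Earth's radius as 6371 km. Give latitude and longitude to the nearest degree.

Convert each endpoint to a unit vector on the sphere (x = cos φ cos λ, y = cos φ sin λ, z = sin φ).
The central angle between the endpoints is δ = arccos(p₁·p₂) ≈ 2.443 rad (140.0°). The total great-circle distance is δ·R ≈ 2.443 × 6371 ≈ 15566 km, so the target fraction is f = 2000/15566 ≈ 0.128.
Interpolate at f ≈ 0.128 with slerp weights a = sin((1−f)δ)/sin δ ≈ 1.319, b = sin(fδ)/sin δ ≈ 0.480.
p = a·p₁ + b·p₂ ≈ (-0.136, -0.675, 0.725); φ = arcsin(p_z) ≈ 46.45°, λ = atan2(p_y, p_x) ≈ -101.40°.

≈ lat 46°N, lon 101°W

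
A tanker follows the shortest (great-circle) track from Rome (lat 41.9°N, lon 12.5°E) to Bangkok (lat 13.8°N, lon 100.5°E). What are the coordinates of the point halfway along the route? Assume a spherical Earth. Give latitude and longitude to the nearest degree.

The haversine formula gives a central angle δ ≈ 1.385 rad (79.4°) between the endpoints.
Interpolate at f = 1/2 with slerp weights a = sin((1−f)δ)/sin δ ≈ 0.650, b = sin(fδ)/sin δ ≈ 0.650.
p = a·p₁ + b·p₂ ≈ (0.357, 0.725, 0.589); φ = arcsin(p_z) ≈ 36.08°, λ = atan2(p_y, p_x) ≈ 63.78°.

≈ lat 36°N, lon 64°E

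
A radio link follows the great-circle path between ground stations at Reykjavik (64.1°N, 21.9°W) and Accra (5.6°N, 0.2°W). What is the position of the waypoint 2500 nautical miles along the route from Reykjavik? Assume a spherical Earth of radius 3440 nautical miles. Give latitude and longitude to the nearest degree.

Convert each endpoint to a unit vector on the sphere (x = cos φ cos λ, y = cos φ sin λ, z = sin φ).
The central angle between the endpoints is δ = arccos(p₁·p₂) ≈ 1.057 rad (60.5°). The total great-circle distance is δ·R ≈ 1.057 × 3440 ≈ 3635 nmi, so the target fraction is f = 2500/3635 ≈ 0.688.
Interpolate at f ≈ 0.688 with slerp weights a = sin((1−f)δ)/sin δ ≈ 0.372, b = sin(fδ)/sin δ ≈ 0.763.
p = a·p₁ + b·p₂ ≈ (0.910, -0.063, 0.409); φ = arcsin(p_z) ≈ 24.16°, λ = atan2(p_y, p_x) ≈ -3.98°.

≈ 24°N, 4°W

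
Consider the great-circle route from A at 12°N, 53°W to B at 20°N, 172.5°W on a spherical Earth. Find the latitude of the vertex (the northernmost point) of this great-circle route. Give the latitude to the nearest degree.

≈ 30°N

The great circle lies in the plane with unit normal n̂ = (p₁ × p₂)/|p₁ × p₂|.
Here n̂_z ≈ -0.865; the vertex latitude is φ_max = arccos|n̂_z| ≈ 30.1°.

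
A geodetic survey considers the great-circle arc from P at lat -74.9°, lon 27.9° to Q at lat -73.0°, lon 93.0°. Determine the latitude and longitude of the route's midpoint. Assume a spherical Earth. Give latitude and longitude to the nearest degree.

≈ lat -76°, lon 63°

Write both endpoints as unit vectors p₁, p₂ with components (cos φ cos λ, cos φ sin λ, sin φ).
The central angle between the endpoints is δ = arccos(p₁·p₂) ≈ 0.300 rad (17.2°).
Interpolate at f = 1/2 with slerp weights a = sin((1−f)δ)/sin δ ≈ 0.506, b = sin(fδ)/sin δ ≈ 0.506.
p = a·p₁ + b·p₂ ≈ (0.109, 0.209, -0.972); φ = arcsin(p_z) ≈ -76.36°, λ = atan2(p_y, p_x) ≈ 62.56°.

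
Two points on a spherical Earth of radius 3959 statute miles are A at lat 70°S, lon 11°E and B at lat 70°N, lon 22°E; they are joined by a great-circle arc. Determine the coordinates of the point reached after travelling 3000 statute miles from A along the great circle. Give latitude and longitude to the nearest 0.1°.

≈ lat 26.7°S, lon 15.5°E

Write both endpoints as unit vectors p₁, p₂ with components (cos φ cos λ, cos φ sin λ, sin φ).
The central angle between the endpoints is δ = arccos(p₁·p₂) ≈ 2.447 rad (140.2°). The total great-circle distance is δ·R ≈ 2.447 × 3959 ≈ 9687 mi, so the target fraction is f = 3000/9687 ≈ 0.310.
Interpolate at f ≈ 0.310 with slerp weights a = sin((1−f)δ)/sin δ ≈ 1.551, b = sin(fδ)/sin δ ≈ 1.074.
p = a·p₁ + b·p₂ ≈ (0.861, 0.239, -0.449); φ = arcsin(p_z) ≈ -26.66°, λ = atan2(p_y, p_x) ≈ 15.50°.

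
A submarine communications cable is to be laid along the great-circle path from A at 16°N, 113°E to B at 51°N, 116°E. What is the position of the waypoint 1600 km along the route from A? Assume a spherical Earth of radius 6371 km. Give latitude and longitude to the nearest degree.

≈ 30°N, 114°E

The haversine formula gives a central angle δ ≈ 0.612 rad (35.1°) between the endpoints. The total great-circle distance is δ·R ≈ 0.612 × 6371 ≈ 3901 km, so the target fraction is f = 1600/3901 ≈ 0.410.
Interpolate at f ≈ 0.410 with slerp weights a = sin((1−f)δ)/sin δ ≈ 0.615, b = sin(fδ)/sin δ ≈ 0.432.
p = a·p₁ + b·p₂ ≈ (-0.350, 0.789, 0.505); φ = arcsin(p_z) ≈ 30.36°, λ = atan2(p_y, p_x) ≈ 113.95°.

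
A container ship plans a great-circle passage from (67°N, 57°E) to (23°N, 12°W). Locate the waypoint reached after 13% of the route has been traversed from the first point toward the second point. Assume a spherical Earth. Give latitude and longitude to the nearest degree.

From cos δ = sin φ₁ sin φ₂ + cos φ₁ cos φ₂ cos Δλ, the central angle is δ ≈ 1.060 rad (60.8°).
Interpolate at f = 0.13 with slerp weights a = sin((1−f)δ)/sin δ ≈ 0.914, b = sin(fδ)/sin δ ≈ 0.157.
p = a·p₁ + b·p₂ ≈ (0.336, 0.269, 0.902); φ = arcsin(p_z) ≈ 64.49°, λ = atan2(p_y, p_x) ≈ 38.69°.

≈ (64°N, 39°E)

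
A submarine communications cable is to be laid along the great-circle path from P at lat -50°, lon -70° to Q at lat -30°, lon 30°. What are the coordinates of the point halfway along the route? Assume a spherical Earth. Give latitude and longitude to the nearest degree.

≈ lat -52°, lon -10°

Convert each endpoint to a unit vector on the sphere (x = cos φ cos λ, y = cos φ sin λ, z = sin φ).
The central angle between the endpoints is δ = arccos(p₁·p₂) ≈ 1.280 rad (73.4°).
Interpolate at f = 1/2 with slerp weights a = sin((1−f)δ)/sin δ ≈ 0.623, b = sin(fδ)/sin δ ≈ 0.623.
p = a·p₁ + b·p₂ ≈ (0.605, -0.107, -0.789); φ = arcsin(p_z) ≈ -52.12°, λ = atan2(p_y, p_x) ≈ -10.00°.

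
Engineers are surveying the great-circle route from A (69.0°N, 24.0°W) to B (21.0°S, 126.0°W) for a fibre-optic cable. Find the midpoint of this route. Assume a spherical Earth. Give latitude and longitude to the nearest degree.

≈ (32°N, 104°W)

Write both endpoints as unit vectors p₁, p₂ with components (cos φ cos λ, cos φ sin λ, sin φ).
The central angle between the endpoints is δ = arccos(p₁·p₂) ≈ 1.987 rad (113.8°).
Interpolate at f = 1/2 with slerp weights a = sin((1−f)δ)/sin δ ≈ 0.916, b = sin(fδ)/sin δ ≈ 0.916.
p = a·p₁ + b·p₂ ≈ (-0.203, -0.825, 0.527); φ = arcsin(p_z) ≈ 31.80°, λ = atan2(p_y, p_x) ≈ -103.80°.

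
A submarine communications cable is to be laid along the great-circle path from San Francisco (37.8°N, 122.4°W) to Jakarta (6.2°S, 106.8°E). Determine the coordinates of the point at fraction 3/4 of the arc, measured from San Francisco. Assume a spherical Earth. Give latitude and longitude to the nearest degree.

≈ (15°N, 130°E)

From cos δ = sin φ₁ sin φ₂ + cos φ₁ cos φ₂ cos Δλ, the central angle is δ ≈ 2.189 rad (125.4°).
Interpolate at f = 3/4 with slerp weights a = sin((1−f)δ)/sin δ ≈ 0.638, b = sin(fδ)/sin δ ≈ 1.224.
p = a·p₁ + b·p₂ ≈ (-0.622, 0.739, 0.259); φ = arcsin(p_z) ≈ 15.02°, λ = atan2(p_y, p_x) ≈ 130.09°.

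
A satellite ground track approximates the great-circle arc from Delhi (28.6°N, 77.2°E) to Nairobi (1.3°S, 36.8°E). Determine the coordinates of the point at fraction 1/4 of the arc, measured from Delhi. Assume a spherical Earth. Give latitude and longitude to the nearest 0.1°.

≈ 21.9°N, 65.9°E

The haversine formula gives a central angle δ ≈ 0.853 rad (48.9°) between the endpoints.
Interpolate at f = 1/4 with slerp weights a = sin((1−f)δ)/sin δ ≈ 0.793, b = sin(fδ)/sin δ ≈ 0.281.
p = a·p₁ + b·p₂ ≈ (0.379, 0.847, 0.373); φ = arcsin(p_z) ≈ 21.90°, λ = atan2(p_y, p_x) ≈ 65.88°.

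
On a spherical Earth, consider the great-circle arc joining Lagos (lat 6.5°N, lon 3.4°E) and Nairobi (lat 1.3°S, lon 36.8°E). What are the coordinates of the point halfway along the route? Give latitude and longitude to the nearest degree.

Convert each endpoint to a unit vector on the sphere (x = cos φ cos λ, y = cos φ sin λ, z = sin φ).
The central angle between the endpoints is δ = arccos(p₁·p₂) ≈ 0.598 rad (34.2°).
Interpolate at f = 1/2 with slerp weights a = sin((1−f)δ)/sin δ ≈ 0.523, b = sin(fδ)/sin δ ≈ 0.523.
p = a·p₁ + b·p₂ ≈ (0.938, 0.344, 0.047); φ = arcsin(p_z) ≈ 2.71°, λ = atan2(p_y, p_x) ≈ 20.15°.

≈ lat 3°N, lon 20°E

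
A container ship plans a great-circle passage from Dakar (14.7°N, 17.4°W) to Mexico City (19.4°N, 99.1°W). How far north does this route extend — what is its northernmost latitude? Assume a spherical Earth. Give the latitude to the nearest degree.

≈ 22°N

The great circle lies in the plane with unit normal n̂ = (p₁ × p₂)/|p₁ × p₂|.
Here n̂_z ≈ -0.925; the vertex latitude is φ_max = arccos|n̂_z| ≈ 22.4°.
Check via Clairaut: cos φ_max = |cos φ₁| · sin C = cos(14.7°)·sin(72.9°) ≈ 0.925, again giving ≈ 22.4°.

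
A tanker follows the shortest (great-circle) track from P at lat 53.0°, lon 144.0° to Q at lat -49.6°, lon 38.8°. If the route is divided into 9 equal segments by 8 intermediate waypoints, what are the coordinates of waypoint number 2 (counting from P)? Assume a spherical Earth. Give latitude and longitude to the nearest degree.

Convert each endpoint to a unit vector on the sphere (x = cos φ cos λ, y = cos φ sin λ, z = sin φ).
The central angle between the endpoints is δ = arccos(p₁·p₂) ≈ 2.361 rad (135.3°).
Interpolate at f = 2/9 with slerp weights a = sin((1−f)δ)/sin δ ≈ 1.371, b = sin(fδ)/sin δ ≈ 0.712.
p = a·p₁ + b·p₂ ≈ (-0.308, 0.774, 0.553); φ = arcsin(p_z) ≈ 33.58°, λ = atan2(p_y, p_x) ≈ 111.70°.

≈ lat 34°, lon 112°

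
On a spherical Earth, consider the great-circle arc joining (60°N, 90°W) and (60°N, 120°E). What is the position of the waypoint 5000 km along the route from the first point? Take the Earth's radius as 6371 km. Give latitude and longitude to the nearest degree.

≈ (72°N, 132°E)

Write both endpoints as unit vectors p₁, p₂ with components (cos φ cos λ, cos φ sin λ, sin φ).
The central angle between the endpoints is δ = arccos(p₁·p₂) ≈ 1.008 rad (57.8°). The total great-circle distance is δ·R ≈ 1.008 × 6371 ≈ 6422 km, so the target fraction is f = 5000/6422 ≈ 0.779.
Interpolate at f ≈ 0.779 with slerp weights a = sin((1−f)δ)/sin δ ≈ 0.262, b = sin(fδ)/sin δ ≈ 0.836.
p = a·p₁ + b·p₂ ≈ (-0.209, 0.231, 0.950); φ = arcsin(p_z) ≈ 71.86°, λ = atan2(p_y, p_x) ≈ 132.13°.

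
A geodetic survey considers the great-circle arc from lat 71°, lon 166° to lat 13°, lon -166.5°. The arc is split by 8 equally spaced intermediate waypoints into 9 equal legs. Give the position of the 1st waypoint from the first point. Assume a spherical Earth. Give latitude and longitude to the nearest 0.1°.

≈ lat 65.0°, lon 174.2°

Write both endpoints as unit vectors p₁, p₂ with components (cos φ cos λ, cos φ sin λ, sin φ).
The central angle between the endpoints is δ = arccos(p₁·p₂) ≈ 1.054 rad (60.4°).
Interpolate at f = 1/9 with slerp weights a = sin((1−f)δ)/sin δ ≈ 0.927, b = sin(fδ)/sin δ ≈ 0.134.
p = a·p₁ + b·p₂ ≈ (-0.420, 0.042, 0.906); φ = arcsin(p_z) ≈ 65.02°, λ = atan2(p_y, p_x) ≈ 174.23°.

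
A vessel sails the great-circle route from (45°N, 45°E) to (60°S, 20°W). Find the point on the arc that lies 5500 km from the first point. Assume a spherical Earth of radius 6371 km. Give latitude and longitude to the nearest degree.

Write both endpoints as unit vectors p₁, p₂ with components (cos φ cos λ, cos φ sin λ, sin φ).
The central angle between the endpoints is δ = arccos(p₁·p₂) ≈ 2.052 rad (117.6°). The total great-circle distance is δ·R ≈ 2.052 × 6371 ≈ 13074 km, so the target fraction is f = 5500/13074 ≈ 0.421.
Interpolate at f ≈ 0.421 with slerp weights a = sin((1−f)δ)/sin δ ≈ 1.047, b = sin(fδ)/sin δ ≈ 0.857.
p = a·p₁ + b·p₂ ≈ (0.926, 0.377, -0.002); φ = arcsin(p_z) ≈ -0.13°, λ = atan2(p_y, p_x) ≈ 22.14°.

≈ (0°N, 22°E)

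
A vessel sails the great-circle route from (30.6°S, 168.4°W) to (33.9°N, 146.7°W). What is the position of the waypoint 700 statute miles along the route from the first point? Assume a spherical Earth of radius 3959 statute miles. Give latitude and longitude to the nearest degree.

≈ (21°S, 165°W)

Write both endpoints as unit vectors p₁, p₂ with components (cos φ cos λ, cos φ sin λ, sin φ).
The central angle between the endpoints is δ = arccos(p₁·p₂) ≈ 1.181 rad (67.7°). The total great-circle distance is δ·R ≈ 1.181 × 3959 ≈ 4676 mi, so the target fraction is f = 700/4676 ≈ 0.150.
Interpolate at f ≈ 0.150 with slerp weights a = sin((1−f)δ)/sin δ ≈ 0.912, b = sin(fδ)/sin δ ≈ 0.190.
p = a·p₁ + b·p₂ ≈ (-0.901, -0.245, -0.358); φ = arcsin(p_z) ≈ -20.99°, λ = atan2(p_y, p_x) ≈ -164.82°.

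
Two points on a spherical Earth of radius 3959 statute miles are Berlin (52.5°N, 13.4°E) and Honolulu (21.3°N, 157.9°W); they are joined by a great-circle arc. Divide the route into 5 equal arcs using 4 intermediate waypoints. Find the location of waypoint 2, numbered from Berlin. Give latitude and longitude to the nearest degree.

≈ 83°N, 115°W

The haversine formula gives a central angle δ ≈ 1.847 rad (105.8°) between the endpoints.
Interpolate at f = 2/5 with slerp weights a = sin((1−f)δ)/sin δ ≈ 0.930, b = sin(fδ)/sin δ ≈ 0.700.
p = a·p₁ + b·p₂ ≈ (-0.053, -0.114, 0.992); φ = arcsin(p_z) ≈ 82.76°, λ = atan2(p_y, p_x) ≈ -115.06°.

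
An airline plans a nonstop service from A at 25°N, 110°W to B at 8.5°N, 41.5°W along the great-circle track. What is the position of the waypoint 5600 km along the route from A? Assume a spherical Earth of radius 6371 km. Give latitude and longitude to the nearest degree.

≈ 15°N, 57°W

Write both endpoints as unit vectors p₁, p₂ with components (cos φ cos λ, cos φ sin λ, sin φ).
The central angle between the endpoints is δ = arccos(p₁·p₂) ≈ 1.169 rad (67.0°). The total great-circle distance is δ·R ≈ 1.169 × 6371 ≈ 7448 km, so the target fraction is f = 5600/7448 ≈ 0.752.
Interpolate at f ≈ 0.752 with slerp weights a = sin((1−f)δ)/sin δ ≈ 0.311, b = sin(fδ)/sin δ ≈ 0.837.
p = a·p₁ + b·p₂ ≈ (0.523, -0.813, 0.255); φ = arcsin(p_z) ≈ 14.77°, λ = atan2(p_y, p_x) ≈ -57.23°.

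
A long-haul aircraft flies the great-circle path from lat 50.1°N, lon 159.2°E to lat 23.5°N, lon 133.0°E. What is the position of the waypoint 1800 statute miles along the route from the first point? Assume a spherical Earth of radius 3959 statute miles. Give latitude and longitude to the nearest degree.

≈ lat 30°N, lon 137°E

Convert each endpoint to a unit vector on the sphere (x = cos φ cos λ, y = cos φ sin λ, z = sin φ).
The central angle between the endpoints is δ = arccos(p₁·p₂) ≈ 0.585 rad (33.5°). The total great-circle distance is δ·R ≈ 0.585 × 3959 ≈ 2316 mi, so the target fraction is f = 1800/2316 ≈ 0.777.
Interpolate at f ≈ 0.777 with slerp weights a = sin((1−f)δ)/sin δ ≈ 0.235, b = sin(fδ)/sin δ ≈ 0.795.
p = a·p₁ + b·p₂ ≈ (-0.639, 0.587, 0.498); φ = arcsin(p_z) ≈ 29.85°, λ = atan2(p_y, p_x) ≈ 137.41°.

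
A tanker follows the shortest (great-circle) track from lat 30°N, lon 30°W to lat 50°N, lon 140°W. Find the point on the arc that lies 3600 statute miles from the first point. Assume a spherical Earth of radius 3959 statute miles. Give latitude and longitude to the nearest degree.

≈ lat 58°N, lon 96°W

Write both endpoints as unit vectors p₁, p₂ with components (cos φ cos λ, cos φ sin λ, sin φ).
The central angle between the endpoints is δ = arccos(p₁·p₂) ≈ 1.377 rad (78.9°). The total great-circle distance is δ·R ≈ 1.377 × 3959 ≈ 5451 mi, so the target fraction is f = 3600/5451 ≈ 0.660.
Interpolate at f ≈ 0.660 with slerp weights a = sin((1−f)δ)/sin δ ≈ 0.459, b = sin(fδ)/sin δ ≈ 0.804.
p = a·p₁ + b·p₂ ≈ (-0.051, -0.531, 0.846); φ = arcsin(p_z) ≈ 57.75°, λ = atan2(p_y, p_x) ≈ -95.53°.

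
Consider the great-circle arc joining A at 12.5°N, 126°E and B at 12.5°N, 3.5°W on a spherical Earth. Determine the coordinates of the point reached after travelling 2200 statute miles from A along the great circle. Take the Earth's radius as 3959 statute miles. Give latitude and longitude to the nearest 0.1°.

Convert each endpoint to a unit vector on the sphere (x = cos φ cos λ, y = cos φ sin λ, z = sin φ).
The central angle between the endpoints is δ = arccos(p₁·p₂) ≈ 2.164 rad (124.0°). The total great-circle distance is δ·R ≈ 2.164 × 3959 ≈ 8569 mi, so the target fraction is f = 2200/8569 ≈ 0.257.
Interpolate at f ≈ 0.257 with slerp weights a = sin((1−f)δ)/sin δ ≈ 1.206, b = sin(fδ)/sin δ ≈ 0.636.
p = a·p₁ + b·p₂ ≈ (-0.072, 0.914, 0.399); φ = arcsin(p_z) ≈ 23.50°, λ = atan2(p_y, p_x) ≈ 94.48°.

≈ 23.5°N, 94.5°E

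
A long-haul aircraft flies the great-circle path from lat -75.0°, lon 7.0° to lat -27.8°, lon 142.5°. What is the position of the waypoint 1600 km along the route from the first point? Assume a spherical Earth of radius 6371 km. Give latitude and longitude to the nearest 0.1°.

≈ lat -79.9°, lon 74.2°

From cos δ = sin φ₁ sin φ₂ + cos φ₁ cos φ₂ cos Δλ, the central angle is δ ≈ 1.279 rad (73.3°). The total great-circle distance is δ·R ≈ 1.279 × 6371 ≈ 8152 km, so the target fraction is f = 1600/8152 ≈ 0.196.
Interpolate at f ≈ 0.196 with slerp weights a = sin((1−f)δ)/sin δ ≈ 0.894, b = sin(fδ)/sin δ ≈ 0.259.
p = a·p₁ + b·p₂ ≈ (0.048, 0.168, -0.985); φ = arcsin(p_z) ≈ -79.95°, λ = atan2(p_y, p_x) ≈ 74.17°.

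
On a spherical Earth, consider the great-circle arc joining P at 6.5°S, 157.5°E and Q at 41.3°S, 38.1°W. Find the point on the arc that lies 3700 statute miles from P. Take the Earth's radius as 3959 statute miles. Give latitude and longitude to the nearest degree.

≈ 57°S, 180°E

Write both endpoints as unit vectors p₁, p₂ with components (cos φ cos λ, cos φ sin λ, sin φ).
The central angle between the endpoints is δ = arccos(p₁·p₂) ≈ 2.271 rad (130.1°). The total great-circle distance is δ·R ≈ 2.271 × 3959 ≈ 8990 mi, so the target fraction is f = 3700/8990 ≈ 0.412.
Interpolate at f ≈ 0.412 with slerp weights a = sin((1−f)δ)/sin δ ≈ 1.272, b = sin(fδ)/sin δ ≈ 1.052.
p = a·p₁ + b·p₂ ≈ (-0.546, -0.004, -0.838); φ = arcsin(p_z) ≈ -56.94°, λ = atan2(p_y, p_x) ≈ -179.58°.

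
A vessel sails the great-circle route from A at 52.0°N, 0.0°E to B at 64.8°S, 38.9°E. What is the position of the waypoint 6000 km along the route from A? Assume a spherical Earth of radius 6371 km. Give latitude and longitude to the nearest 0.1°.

≈ 0.5°S, 14.5°E

From cos δ = sin φ₁ sin φ₂ + cos φ₁ cos φ₂ cos Δλ, the central angle is δ ≈ 2.105 rad (120.6°). The total great-circle distance is δ·R ≈ 2.105 × 6371 ≈ 13410 km, so the target fraction is f = 6000/13410 ≈ 0.447.
Interpolate at f ≈ 0.447 with slerp weights a = sin((1−f)δ)/sin δ ≈ 1.067, b = sin(fδ)/sin δ ≈ 0.939.
p = a·p₁ + b·p₂ ≈ (0.968, 0.251, -0.010); φ = arcsin(p_z) ≈ -0.55°, λ = atan2(p_y, p_x) ≈ 14.55°.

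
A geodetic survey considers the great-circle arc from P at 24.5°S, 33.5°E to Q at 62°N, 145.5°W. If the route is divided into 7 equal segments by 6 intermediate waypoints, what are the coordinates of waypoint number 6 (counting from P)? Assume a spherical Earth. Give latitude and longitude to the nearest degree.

≈ 82°N, 142°W

Convert each endpoint to a unit vector on the sphere (x = cos φ cos λ, y = cos φ sin λ, z = sin φ).
The central angle between the endpoints is δ = arccos(p₁·p₂) ≈ 2.487 rad (142.5°).
Interpolate at f = 6/7 with slerp weights a = sin((1−f)δ)/sin δ ≈ 0.571, b = sin(fδ)/sin δ ≈ 1.391.
p = a·p₁ + b·p₂ ≈ (-0.105, -0.083, 0.991); φ = arcsin(p_z) ≈ 82.33°, λ = atan2(p_y, p_x) ≈ -141.60°.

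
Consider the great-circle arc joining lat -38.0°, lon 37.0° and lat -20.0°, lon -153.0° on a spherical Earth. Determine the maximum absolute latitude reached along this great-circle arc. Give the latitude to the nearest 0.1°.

≈ -81.4°

The great circle lies in the plane with unit normal n̂ = (p₁ × p₂)/|p₁ × p₂|.
Here n̂_z ≈ +0.150; the vertex latitude is φ_max = arccos|n̂_z| ≈ 81.4°.
Check via Clairaut: cos φ_max = |cos φ₁| · sin C = cos(38.0°)·sin(169.0°) ≈ 0.150, again giving ≈ 81.4°.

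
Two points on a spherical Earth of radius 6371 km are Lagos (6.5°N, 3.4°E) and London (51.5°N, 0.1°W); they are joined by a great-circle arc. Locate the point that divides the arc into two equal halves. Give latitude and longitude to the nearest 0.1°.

≈ 29.0°N, 2.1°E

From cos δ = sin φ₁ sin φ₂ + cos φ₁ cos φ₂ cos Δλ, the central angle is δ ≈ 0.787 rad (45.1°).
Interpolate at f = 1/2 with slerp weights a = sin((1−f)δ)/sin δ ≈ 0.541, b = sin(fδ)/sin δ ≈ 0.541.
p = a·p₁ + b·p₂ ≈ (0.874, 0.031, 0.485); φ = arcsin(p_z) ≈ 29.01°, λ = atan2(p_y, p_x) ≈ 2.05°.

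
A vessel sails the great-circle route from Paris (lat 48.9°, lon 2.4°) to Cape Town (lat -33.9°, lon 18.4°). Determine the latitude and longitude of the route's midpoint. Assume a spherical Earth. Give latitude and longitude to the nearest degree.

Convert each endpoint to a unit vector on the sphere (x = cos φ cos λ, y = cos φ sin λ, z = sin φ).
The central angle between the endpoints is δ = arccos(p₁·p₂) ≈ 1.466 rad (84.0°).
Interpolate at f = 1/2 with slerp weights a = sin((1−f)δ)/sin δ ≈ 0.673, b = sin(fδ)/sin δ ≈ 0.673.
p = a·p₁ + b·p₂ ≈ (0.972, 0.195, 0.132); φ = arcsin(p_z) ≈ 7.57°, λ = atan2(p_y, p_x) ≈ 11.33°.

≈ lat 8°, lon 11°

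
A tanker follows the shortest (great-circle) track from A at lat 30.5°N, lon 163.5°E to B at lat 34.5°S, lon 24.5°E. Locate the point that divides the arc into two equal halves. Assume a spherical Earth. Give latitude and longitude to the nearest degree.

From cos δ = sin φ₁ sin φ₂ + cos φ₁ cos φ₂ cos Δλ, the central angle is δ ≈ 2.538 rad (145.4°).
Interpolate at f = 1/2 with slerp weights a = sin((1−f)δ)/sin δ ≈ 1.683, b = sin(fδ)/sin δ ≈ 1.683.
p = a·p₁ + b·p₂ ≈ (-0.128, 0.987, -0.099); φ = arcsin(p_z) ≈ -5.68°, λ = atan2(p_y, p_x) ≈ 97.41°.

≈ lat 6°S, lon 97°E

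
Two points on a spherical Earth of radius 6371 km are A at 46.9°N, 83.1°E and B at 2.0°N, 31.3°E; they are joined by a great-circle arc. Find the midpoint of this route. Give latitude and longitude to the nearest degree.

Convert each endpoint to a unit vector on the sphere (x = cos φ cos λ, y = cos φ sin λ, z = sin φ).
The central angle between the endpoints is δ = arccos(p₁·p₂) ≈ 1.107 rad (63.4°).
Interpolate at f = 1/2 with slerp weights a = sin((1−f)δ)/sin δ ≈ 0.588, b = sin(fδ)/sin δ ≈ 0.588.
p = a·p₁ + b·p₂ ≈ (0.550, 0.704, 0.450); φ = arcsin(p_z) ≈ 26.72°, λ = atan2(p_y, p_x) ≈ 51.99°.

≈ 27°N, 52°E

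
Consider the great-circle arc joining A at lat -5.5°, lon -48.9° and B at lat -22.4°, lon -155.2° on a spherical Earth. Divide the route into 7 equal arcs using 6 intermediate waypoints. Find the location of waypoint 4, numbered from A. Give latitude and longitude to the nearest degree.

From cos δ = sin φ₁ sin φ₂ + cos φ₁ cos φ₂ cos Δλ, the central angle is δ ≈ 1.794 rad (102.8°).
Interpolate at f = 4/7 with slerp weights a = sin((1−f)δ)/sin δ ≈ 0.713, b = sin(fδ)/sin δ ≈ 0.877.
p = a·p₁ + b·p₂ ≈ (-0.269, -0.875, -0.402); φ = arcsin(p_z) ≈ -23.73°, λ = atan2(p_y, p_x) ≈ -107.10°.

≈ lat -24°, lon -107°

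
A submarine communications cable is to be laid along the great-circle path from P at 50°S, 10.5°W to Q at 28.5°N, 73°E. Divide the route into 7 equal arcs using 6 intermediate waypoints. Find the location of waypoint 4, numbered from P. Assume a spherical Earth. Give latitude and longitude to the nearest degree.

≈ 8°S, 44°E

From cos δ = sin φ₁ sin φ₂ + cos φ₁ cos φ₂ cos Δλ, the central angle is δ ≈ 1.877 rad (107.6°).
Interpolate at f = 4/7 with slerp weights a = sin((1−f)δ)/sin δ ≈ 0.756, b = sin(fδ)/sin δ ≈ 0.921.
p = a·p₁ + b·p₂ ≈ (0.714, 0.686, -0.139); φ = arcsin(p_z) ≈ -8.00°, λ = atan2(p_y, p_x) ≈ 43.83°.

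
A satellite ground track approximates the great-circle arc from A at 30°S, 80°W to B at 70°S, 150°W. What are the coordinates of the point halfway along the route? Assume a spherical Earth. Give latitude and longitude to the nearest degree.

Write both endpoints as unit vectors p₁, p₂ with components (cos φ cos λ, cos φ sin λ, sin φ).
The central angle between the endpoints is δ = arccos(p₁·p₂) ≈ 0.963 rad (55.2°).
Interpolate at f = 1/2 with slerp weights a = sin((1−f)δ)/sin δ ≈ 0.564, b = sin(fδ)/sin δ ≈ 0.564.
p = a·p₁ + b·p₂ ≈ (-0.082, -0.578, -0.812); φ = arcsin(p_z) ≈ -54.31°, λ = atan2(p_y, p_x) ≈ -98.11°.

≈ 54°S, 98°W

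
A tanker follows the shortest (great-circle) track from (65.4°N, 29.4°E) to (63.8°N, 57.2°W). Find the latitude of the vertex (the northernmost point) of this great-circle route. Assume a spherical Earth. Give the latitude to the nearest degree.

The great circle lies in the plane with unit normal n̂ = (p₁ × p₂)/|p₁ × p₂|.
Here n̂_z ≈ -0.326; the vertex latitude is φ_max = arccos|n̂_z| ≈ 71.0°.
Check via Clairaut: cos φ_max = |cos φ₁| · sin C = cos(65.4°)·sin(51.6°) ≈ 0.326, again giving ≈ 71.0°.

≈ 71°N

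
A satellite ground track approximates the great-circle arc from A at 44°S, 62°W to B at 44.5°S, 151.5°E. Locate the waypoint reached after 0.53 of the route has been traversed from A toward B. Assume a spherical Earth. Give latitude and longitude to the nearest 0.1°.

≈ 73.4°S, 143.5°W

Convert each endpoint to a unit vector on the sphere (x = cos φ cos λ, y = cos φ sin λ, z = sin φ).
The central angle between the endpoints is δ = arccos(p₁·p₂) ≈ 1.512 rad (86.6°).
Interpolate at f = 0.53 with slerp weights a = sin((1−f)δ)/sin δ ≈ 0.653, b = sin(fδ)/sin δ ≈ 0.719.
p = a·p₁ + b·p₂ ≈ (-0.230, -0.170, -0.958); φ = arcsin(p_z) ≈ -73.36°, λ = atan2(p_y, p_x) ≈ -143.55°.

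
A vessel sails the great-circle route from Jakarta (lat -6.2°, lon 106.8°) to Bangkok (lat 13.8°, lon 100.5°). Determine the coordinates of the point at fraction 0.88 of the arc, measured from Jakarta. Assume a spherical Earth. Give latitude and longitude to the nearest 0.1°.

≈ lat 11.4°, lon 101.3°

Write both endpoints as unit vectors p₁, p₂ with components (cos φ cos λ, cos φ sin λ, sin φ).
The central angle between the endpoints is δ = arccos(p₁·p₂) ≈ 0.366 rad (21.0°).
Interpolate at f = 0.88 with slerp weights a = sin((1−f)δ)/sin δ ≈ 0.123, b = sin(fδ)/sin δ ≈ 0.884.
p = a·p₁ + b·p₂ ≈ (-0.192, 0.961, 0.198); φ = arcsin(p_z) ≈ 11.40°, λ = atan2(p_y, p_x) ≈ 101.28°.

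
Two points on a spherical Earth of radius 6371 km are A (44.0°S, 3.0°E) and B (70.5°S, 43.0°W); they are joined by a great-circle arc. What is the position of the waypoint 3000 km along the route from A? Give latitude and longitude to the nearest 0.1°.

≈ (66.2°S, 25.3°W)

Convert each endpoint to a unit vector on the sphere (x = cos φ cos λ, y = cos φ sin λ, z = sin φ).
The central angle between the endpoints is δ = arccos(p₁·p₂) ≈ 0.607 rad (34.8°). The total great-circle distance is δ·R ≈ 0.607 × 6371 ≈ 3864 km, so the target fraction is f = 3000/3864 ≈ 0.776.
Interpolate at f ≈ 0.776 with slerp weights a = sin((1−f)δ)/sin δ ≈ 0.237, b = sin(fδ)/sin δ ≈ 0.796.
p = a·p₁ + b·p₂ ≈ (0.365, -0.172, -0.915); φ = arcsin(p_z) ≈ -66.21°, λ = atan2(p_y, p_x) ≈ -25.28°.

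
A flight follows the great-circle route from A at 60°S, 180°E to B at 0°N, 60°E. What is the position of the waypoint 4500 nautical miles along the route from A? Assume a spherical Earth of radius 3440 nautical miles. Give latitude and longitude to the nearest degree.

≈ 26°S, 74°E

Write both endpoints as unit vectors p₁, p₂ with components (cos φ cos λ, cos φ sin λ, sin φ).
The central angle between the endpoints is δ = arccos(p₁·p₂) ≈ 1.823 rad (104.5°). The total great-circle distance is δ·R ≈ 1.823 × 3440 ≈ 6273 nmi, so the target fraction is f = 4500/6273 ≈ 0.717.
Interpolate at f ≈ 0.717 with slerp weights a = sin((1−f)δ)/sin δ ≈ 0.509, b = sin(fδ)/sin δ ≈ 0.997.
p = a·p₁ + b·p₂ ≈ (0.244, 0.864, -0.441); φ = arcsin(p_z) ≈ -26.15°, λ = atan2(p_y, p_x) ≈ 74.21°.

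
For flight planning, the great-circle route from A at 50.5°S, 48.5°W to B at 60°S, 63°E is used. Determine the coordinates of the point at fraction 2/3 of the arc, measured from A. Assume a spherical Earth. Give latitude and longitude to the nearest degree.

The haversine formula gives a central angle δ ≈ 0.986 rad (56.5°) between the endpoints.
Interpolate at f = 2/3 with slerp weights a = sin((1−f)δ)/sin δ ≈ 0.387, b = sin(fδ)/sin δ ≈ 0.733.
p = a·p₁ + b·p₂ ≈ (0.330, 0.142, -0.933); φ = arcsin(p_z) ≈ -68.97°, λ = atan2(p_y, p_x) ≈ 23.32°.

≈ 69°S, 23°E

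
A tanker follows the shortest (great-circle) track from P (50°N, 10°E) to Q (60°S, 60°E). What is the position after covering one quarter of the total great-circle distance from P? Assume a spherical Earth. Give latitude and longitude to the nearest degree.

From cos δ = sin φ₁ sin φ₂ + cos φ₁ cos φ₂ cos Δλ, the central angle is δ ≈ 2.045 rad (117.2°).
Interpolate at f = 1/4 with slerp weights a = sin((1−f)δ)/sin δ ≈ 1.123, b = sin(fδ)/sin δ ≈ 0.550.
p = a·p₁ + b·p₂ ≈ (0.849, 0.364, 0.384); φ = arcsin(p_z) ≈ 22.59°, λ = atan2(p_y, p_x) ≈ 23.19°.

≈ (23°N, 23°E)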